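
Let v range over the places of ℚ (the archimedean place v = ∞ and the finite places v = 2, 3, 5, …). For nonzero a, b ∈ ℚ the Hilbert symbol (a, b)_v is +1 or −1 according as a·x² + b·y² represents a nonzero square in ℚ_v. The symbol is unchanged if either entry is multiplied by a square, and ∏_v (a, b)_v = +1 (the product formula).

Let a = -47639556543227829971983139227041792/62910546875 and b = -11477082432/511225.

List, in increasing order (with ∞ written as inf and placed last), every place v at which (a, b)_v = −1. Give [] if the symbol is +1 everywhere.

[2, 3, 17, inf]

Mod squares: a ≡ -149017, b ≡ -1173. Check v ∈ {∞, 2, 3, 5, 11, 13, 17, 19, 23, 31, 37}.
v=19: a=19^1·(≡9), b=19^0·(≡5) mod 19; (9|19)=+1, (5|19)=+1; (−1)^{1·0·9}·(+1)^0·(+1)^1 = +1.
v=3: a=3^4·(≡2), b=3^1·(≡2) mod 3; (2|3)=-1, (2|3)=-1; (−1)^{4·1·1}·(-1)^1·(-1)^4 = -1.
v=13: a=13^0·(≡5), b=13^-2·(≡9) mod 13; (5|13)=-1, (9|13)=+1; (−1)^{0·-2·6}·(-1)^-2·(+1)^0 = +1.
v=2: v_2(a)=24, v_2(b)=6; units ≡ 7, 3 (mod 8); ε·ε+αω+βω = 1·1+24·1+6·0 ≡ 1  ⇒  (a,b)_2 = -1.
v=17: a=17^6·(≡3), b=17^3·(≡8) mod 17; (3|17)=-1, (8|17)=+1; (−1)^{6·3·8}·(-1)^3·(+1)^6 = -1.
v=∞: -149017 < 0 and -1173 < 0  ⇒  (a,b)_∞ = -1.
v=31: a=31^1·(≡21), b=31^0·(≡19) mod 31; (21|31)=-1, (19|31)=+1; (−1)^{1·0·15}·(-1)^0·(+1)^1 = +1.
v=5: a=5^-8·(≡3), b=5^-2·(≡2) mod 5; (3|5)=-1, (2|5)=-1; (−1)^{-8·-2·2}·(-1)^-2·(-1)^-8 = +1.
v=23: a=23^9·(≡14), b=23^3·(≡18) mod 23; (14|23)=-1, (18|23)=+1; (−1)^{9·3·11}·(-1)^3·(+1)^9 = +1.
v=11: a=11^-5·(≡9), b=11^-2·(≡9) mod 11; (9|11)=+1, (9|11)=+1; (−1)^{-5·-2·5}·(+1)^-2·(+1)^-5 = +1.
v=37: a=37^2·(≡14), b=37^0·(≡10) mod 37; (14|37)=-1, (10|37)=+1; (−1)^{2·0·18}·(-1)^0·(+1)^2 = +1.
|Ram(-149017, -1173)| = 4, even; anisotropic at {2, 3, 17, ∞}.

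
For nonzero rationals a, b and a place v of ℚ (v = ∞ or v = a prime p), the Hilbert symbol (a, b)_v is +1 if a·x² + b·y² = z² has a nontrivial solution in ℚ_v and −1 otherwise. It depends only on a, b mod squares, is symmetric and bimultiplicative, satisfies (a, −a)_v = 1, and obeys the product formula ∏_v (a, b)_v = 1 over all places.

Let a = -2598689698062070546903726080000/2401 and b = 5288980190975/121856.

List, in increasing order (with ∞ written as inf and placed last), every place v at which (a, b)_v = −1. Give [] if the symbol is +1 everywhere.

(a, b) ≡ (-1123547, 148967726089) mod (ℚ^×)²; places V = {2, 3, 5, 7, 13, 17, 29, 31, 43, 47, 53, ∞}.
(a,b)_53: α=3, u≡25; β=1, v≡3 (mod 53); (25|53)=+1, (3|53)=-1; sign (−1)^0·+1^1·-1^3 = -1.
(a,b)_5: α=4, u≡2; β=2, v≡4 (mod 5); (2|5)=-1, (4|5)=+1; sign (−1)^0·-1^2·+1^4 = +1.
(a,b)_7: α=-4, u≡2; β=-1, v≡2 (mod 7); (2|7)=+1, (2|7)=+1; sign (−1)^0·+1^-1·+1^-4 = +1.
(a,b)_43: α=3, u≡16; β=1, v≡15 (mod 43); (16|43)=+1, (15|43)=+1; sign (−1)^1·+1^1·+1^3 = -1.
(a,b)_3: α=4, u≡1; β=0, v≡1 (mod 3); (1|3)=+1, (1|3)=+1; sign (−1)^0·+1^0·+1^4 = +1.
(a,b)_2: α=14, β=-10; u≡5, v≡1 (mod 8); ε(u)ε(v)=0·0, αω(v)=14·0, βω(u)=-10·1; sum ≡ 0  ⇒  +1.
(a,b)_47: α=2, u≡39; β=1, v≡34 (mod 47); (39|47)=-1, (34|47)=+1; sign (−1)^0·-1^1·+1^2 = -1.
(a,b)_31: α=0, u≡13; β=1, v≡21 (mod 31); (13|31)=-1, (21|31)=-1; sign (−1)^0·-1^1·-1^0 = -1.
(a,b)_∞: sgn(-1123547)=−, sgn(148967726089)=+, so +1.
(a,b)_13: α=0, u≡10; β=3, v≡2 (mod 13); (10|13)=+1, (2|13)=-1; sign (−1)^0·+1^3·-1^0 = +1.
(a,b)_29: α=3, u≡7; β=1, v≡16 (mod 29); (7|29)=+1, (16|29)=+1; sign (−1)^0·+1^1·+1^3 = +1.
(a,b)_17: α=3, u≡11; β=-1, v≡14 (mod 17); (11|17)=-1, (14|17)=-1; sign (−1)^0·-1^-1·-1^3 = +1.
|Ram(-1123547, 148967726089)| = 4, even; anisotropic at {31, 43, 47, 53}.

[31, 43, 47, 53]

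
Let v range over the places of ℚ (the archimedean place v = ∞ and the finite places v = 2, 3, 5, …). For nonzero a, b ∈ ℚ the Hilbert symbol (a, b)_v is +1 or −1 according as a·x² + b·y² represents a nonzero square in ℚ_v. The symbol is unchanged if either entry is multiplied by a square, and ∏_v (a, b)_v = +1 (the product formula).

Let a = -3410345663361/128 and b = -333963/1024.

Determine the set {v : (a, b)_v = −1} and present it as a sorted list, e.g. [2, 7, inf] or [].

[2, 13, 23, inf]

(a, b) ≡ (-1718491138, -4123) mod (ℚ^×)²; places V = {2, 3, 7, 13, 17, 19, 23, 31, 41, ∞}.
(a,b)_23: α=1, u≡6; β=0, v≡17 (mod 23); (6|23)=+1, (17|23)=-1; sign (−1)^0·+1^0·-1^1 = -1.
(a,b)_19: α=1, u≡18; β=1, v≡1 (mod 19); (18|19)=-1, (1|19)=+1; sign (−1)^1·-1^1·+1^1 = +1.
(a,b)_∞: sgn(-1718491138)=−, sgn(-4123)=−, so -1.
(a,b)_31: α=1, u≡7; β=1, v≡15 (mod 31); (7|31)=+1, (15|31)=-1; sign (−1)^1·+1^1·-1^1 = +1.
(a,b)_17: α=1, u≡1; β=0, v≡9 (mod 17); (1|17)=+1, (9|17)=+1; sign (−1)^0·+1^0·+1^1 = +1.
(a,b)_7: α=3, u≡2; β=1, v≡5 (mod 7); (2|7)=+1, (5|7)=-1; sign (−1)^1·+1^1·-1^3 = +1.
(a,b)_2: α=-7, β=-10; u≡7, v≡5 (mod 8); ε(u)ε(v)=1·0, αω(v)=-7·1, βω(u)=-10·0; sum ≡ 1  ⇒  -1.
(a,b)_41: α=1, u≡37; β=0, v≡18 (mod 41); (37|41)=+1, (18|41)=+1; sign (−1)^0·+1^0·+1^1 = +1.
(a,b)_13: α=1, u≡8; β=0, v≡2 (mod 13); (8|13)=-1, (2|13)=-1; sign (−1)^0·-1^0·-1^1 = -1.
(a,b)_3: α=4, u≡2; β=4, v≡2 (mod 3); (2|3)=-1, (2|3)=-1; sign (−1)^0·-1^4·-1^4 = +1.
|Ram(-1718491138, -4123)| = 4, even; anisotropic at {2, 13, 23, ∞}.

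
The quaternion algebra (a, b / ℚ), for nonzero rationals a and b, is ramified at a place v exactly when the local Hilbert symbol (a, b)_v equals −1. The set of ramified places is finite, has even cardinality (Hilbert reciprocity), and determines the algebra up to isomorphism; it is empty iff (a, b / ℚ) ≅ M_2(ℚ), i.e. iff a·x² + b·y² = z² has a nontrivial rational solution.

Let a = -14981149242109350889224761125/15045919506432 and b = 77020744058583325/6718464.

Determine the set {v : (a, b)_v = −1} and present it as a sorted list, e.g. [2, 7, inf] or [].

[5, 7, 11, 13]

Mod squares: a ≡ -15015, b ≡ 13. Check v ∈ {∞, 2, 3, 5, 7, 11, 13, 19}.
v=5: a=5^3·(≡3), b=5^2·(≡2) mod 5; (3|5)=-1, (2|5)=-1; (−1)^{3·2·2}·(-1)^2·(-1)^3 = -1.
v=∞: -15015 < 0 and 13 > 0  ⇒  (a,b)_∞ = +1.
v=19: a=19^2·(≡8), b=19^0·(≡15) mod 19; (8|19)=-1, (15|19)=-1; (−1)^{2·0·9}·(-1)^0·(-1)^2 = +1.
v=11: a=11^3·(≡10), b=11^2·(≡2) mod 11; (10|11)=-1, (2|11)=-1; (−1)^{3·2·5}·(-1)^2·(-1)^3 = -1.
v=2: v_2(a)=-20, v_2(b)=-10; units ≡ 1, 5 (mod 8); ε·ε+αω+βω = 0·0+-20·1+-10·0 ≡ 0  ⇒  (a,b)_2 = +1.
v=3: a=3^-15·(≡2), b=3^-8·(≡1) mod 3; (2|3)=-1, (1|3)=+1; (−1)^{-15·-8·1}·(-1)^-8·(+1)^-15 = +1.
v=7: a=7^7·(≡1), b=7^4·(≡5) mod 7; (1|7)=+1, (5|7)=-1; (−1)^{7·4·3}·(+1)^4·(-1)^7 = -1.
v=13: a=13^13·(≡2), b=13^9·(≡10) mod 13; (2|13)=-1, (10|13)=+1; (−1)^{13·9·6}·(-1)^9·(+1)^13 = -1.
|Ram(-15015, 13)| = 4, even; anisotropic at {5, 7, 11, 13}.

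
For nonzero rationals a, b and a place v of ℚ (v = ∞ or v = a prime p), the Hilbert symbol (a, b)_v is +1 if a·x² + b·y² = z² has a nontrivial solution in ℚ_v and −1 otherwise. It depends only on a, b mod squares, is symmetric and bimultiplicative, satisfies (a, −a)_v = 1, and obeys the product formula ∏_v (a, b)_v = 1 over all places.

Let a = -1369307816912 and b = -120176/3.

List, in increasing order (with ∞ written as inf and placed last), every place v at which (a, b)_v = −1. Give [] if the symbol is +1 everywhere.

[2, 37, 41, inf]

Mod squares: a ≡ -1517, b ≡ -22533. Check v ∈ {∞, 2, 3, 7, 29, 37, 41}.
v=∞: -1517 < 0 and -22533 < 0  ⇒  (a,b)_∞ = -1.
v=3: a=3^0·(≡1), b=3^-1·(≡1) mod 3; (1|3)=+1, (1|3)=+1; (−1)^{0·-1·1}·(+1)^-1·(+1)^0 = +1.
v=41: a=41^1·(≡37), b=41^0·(≡12) mod 41; (37|41)=+1, (12|41)=-1; (−1)^{1·0·20}·(+1)^0·(-1)^1 = -1.
v=29: a=29^2·(≡4), b=29^1·(≡1) mod 29; (4|29)=+1, (1|29)=+1; (−1)^{2·1·14}·(+1)^1·(+1)^2 = +1.
v=37: a=37^3·(≡21), b=37^1·(≡15) mod 37; (21|37)=+1, (15|37)=-1; (−1)^{3·1·18}·(+1)^1·(-1)^3 = -1.
v=2: v_2(a)=4, v_2(b)=4; units ≡ 3, 3 (mod 8); ε·ε+αω+βω = 1·1+4·1+4·1 ≡ 1  ⇒  (a,b)_2 = -1.
v=7: a=7^2·(≡2), b=7^1·(≡1) mod 7; (2|7)=+1, (1|7)=+1; (−1)^{2·1·3}·(+1)^1·(+1)^2 = +1.
|Ram(-1517, -22533)| = 4, even; anisotropic at {2, 37, 41, ∞}.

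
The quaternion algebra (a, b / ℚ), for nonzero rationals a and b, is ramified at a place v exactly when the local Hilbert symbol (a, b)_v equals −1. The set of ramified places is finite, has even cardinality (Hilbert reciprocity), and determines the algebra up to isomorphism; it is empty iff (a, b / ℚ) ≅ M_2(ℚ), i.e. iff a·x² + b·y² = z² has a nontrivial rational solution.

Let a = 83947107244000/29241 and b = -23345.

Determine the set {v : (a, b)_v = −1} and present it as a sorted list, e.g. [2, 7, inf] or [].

(a, b) ≡ (113503390, -23345) mod (ℚ^×)²; places V = {2, 3, 5, 7, 11, 13, 17, 19, 23, 29, 43, ∞}.
(a,b)_7: α=1, u≡6; β=1, v≡4 (mod 7); (6|7)=-1, (4|7)=+1; sign (−1)^1·-1^1·+1^1 = +1.
(a,b)_19: α=-2, u≡3; β=0, v≡6 (mod 19); (3|19)=-1, (6|19)=+1; sign (−1)^0·-1^0·+1^-2 = +1.
(a,b)_43: α=2, u≡16; β=0, v≡4 (mod 43); (16|43)=+1, (4|43)=+1; sign (−1)^0·+1^0·+1^2 = +1.
(a,b)_2: α=5, β=0; u≡7, v≡7 (mod 8); ε(u)ε(v)=1·1, αω(v)=5·0, βω(u)=0·0; sum ≡ 1  ⇒  -1.
(a,b)_13: α=1, u≡9; β=0, v≡3 (mod 13); (9|13)=+1, (3|13)=+1; sign (−1)^0·+1^0·+1^1 = +1.
(a,b)_∞: sgn(113503390)=+, sgn(-23345)=−, so +1.
(a,b)_5: α=3, u≡2; β=1, v≡1 (mod 5); (2|5)=-1, (1|5)=+1; sign (−1)^0·-1^1·+1^3 = -1.
(a,b)_29: α=1, u≡27; β=1, v≡7 (mod 29); (27|29)=-1, (7|29)=+1; sign (−1)^0·-1^1·+1^1 = -1.
(a,b)_23: α=1, u≡6; β=1, v≡20 (mod 23); (6|23)=+1, (20|23)=-1; sign (−1)^1·+1^1·-1^1 = +1.
(a,b)_17: α=1, u≡7; β=0, v≡13 (mod 17); (7|17)=-1, (13|17)=+1; sign (−1)^0·-1^0·+1^1 = +1.
(a,b)_3: α=-4, u≡1; β=0, v≡1 (mod 3); (1|3)=+1, (1|3)=+1; sign (−1)^0·+1^0·+1^-4 = +1.
(a,b)_11: α=1, u≡8; β=0, v≡8 (mod 11); (8|11)=-1, (8|11)=-1; sign (−1)^0·-1^0·-1^1 = -1.
|Ram(113503390, -23345)| = 4, even; anisotropic at {2, 5, 11, 29}.

[2, 5, 11, 29]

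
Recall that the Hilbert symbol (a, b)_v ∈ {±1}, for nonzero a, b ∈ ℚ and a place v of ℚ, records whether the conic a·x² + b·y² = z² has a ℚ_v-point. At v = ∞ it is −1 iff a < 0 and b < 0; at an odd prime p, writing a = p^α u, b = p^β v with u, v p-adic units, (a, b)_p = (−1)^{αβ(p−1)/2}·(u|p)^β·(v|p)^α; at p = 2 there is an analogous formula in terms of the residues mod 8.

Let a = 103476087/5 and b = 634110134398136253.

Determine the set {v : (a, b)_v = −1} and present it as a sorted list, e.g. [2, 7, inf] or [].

[5, 13, 37, 53]

Mod squares: a ≡ 57486715, b ≡ 533. Check v ∈ {∞, 2, 3, 5, 11, 13, 37, 41, 53}.
v=37: a=37^1·(≡16), b=37^2·(≡23) mod 37; (16|37)=+1, (23|37)=-1; (−1)^{1·2·18}·(+1)^2·(-1)^1 = -1.
v=13: a=13^1·(≡4), b=13^3·(≡8) mod 13; (4|13)=+1, (8|13)=-1; (−1)^{1·3·6}·(+1)^3·(-1)^1 = -1.
v=∞: 57486715 > 0 and 533 > 0  ⇒  (a,b)_∞ = +1.
v=2: v_2(a)=0, v_2(b)=0; units ≡ 3, 5 (mod 8); ε·ε+αω+βω = 1·0+0·1+0·1 ≡ 0  ⇒  (a,b)_2 = +1.
v=41: a=41^1·(≡35), b=41^3·(≡29) mod 41; (35|41)=-1, (29|41)=-1; (−1)^{1·3·20}·(-1)^3·(-1)^1 = +1.
v=53: a=53^1·(≡46), b=53^2·(≡2) mod 53; (46|53)=+1, (2|53)=-1; (−1)^{1·2·26}·(+1)^2·(-1)^1 = -1.
v=3: a=3^2·(≡1), b=3^2·(≡2) mod 3; (1|3)=+1, (2|3)=-1; (−1)^{2·2·1}·(+1)^2·(-1)^2 = +1.
v=5: a=5^-1·(≡2), b=5^0·(≡3) mod 5; (2|5)=-1, (3|5)=-1; (−1)^{-1·0·2}·(-1)^0·(-1)^-1 = -1.
v=11: a=11^1·(≡5), b=11^2·(≡5) mod 11; (5|11)=+1, (5|11)=+1; (−1)^{1·2·5}·(+1)^2·(+1)^1 = +1.
Ram(57486715, 533) = {5, 13, 37, 53}; no ℚ_5-point on the conic.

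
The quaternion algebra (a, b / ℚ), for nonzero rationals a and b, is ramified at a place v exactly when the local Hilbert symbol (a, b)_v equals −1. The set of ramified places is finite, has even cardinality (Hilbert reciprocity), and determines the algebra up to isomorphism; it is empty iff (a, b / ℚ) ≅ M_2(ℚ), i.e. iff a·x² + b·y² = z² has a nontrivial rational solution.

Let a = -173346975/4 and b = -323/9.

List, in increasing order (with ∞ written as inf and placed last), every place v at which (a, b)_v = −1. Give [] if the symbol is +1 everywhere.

(a, b) ≡ (-770431, -323) mod (ℚ^×)²; places V = {2, 3, 5, 17, 19, 23, 41, 43, ∞}.
(a,b)_5: α=2, u≡4; β=0, v≡3 (mod 5); (4|5)=+1, (3|5)=-1; sign (−1)^0·+1^0·-1^2 = +1.
(a,b)_41: α=1, u≡17; β=0, v≡37 (mod 41); (17|41)=-1, (37|41)=+1; sign (−1)^0·-1^0·+1^1 = +1.
(a,b)_43: α=1, u≡35; β=0, v≡31 (mod 43); (35|43)=+1, (31|43)=+1; sign (−1)^0·+1^0·+1^1 = +1.
(a,b)_19: α=1, u≡7; β=1, v≡15 (mod 19); (7|19)=+1, (15|19)=-1; sign (−1)^1·+1^1·-1^1 = +1.
(a,b)_2: α=-2, β=0; u≡1, v≡5 (mod 8); ε(u)ε(v)=0·0, αω(v)=-2·1, βω(u)=0·0; sum ≡ 0  ⇒  +1.
(a,b)_3: α=2, u≡2; β=-2, v≡1 (mod 3); (2|3)=-1, (1|3)=+1; sign (−1)^0·-1^-2·+1^2 = +1.
(a,b)_∞: sgn(-770431)=−, sgn(-323)=−, so -1.
(a,b)_17: α=0, u≡9; β=1, v≡13 (mod 17); (9|17)=+1, (13|17)=+1; sign (−1)^0·+1^1·+1^0 = +1.
(a,b)_23: α=1, u≡17; β=0, v≡5 (mod 23); (17|23)=-1, (5|23)=-1; sign (−1)^0·-1^0·-1^1 = -1.
|Ram(-770431, -323)| = 2, even; anisotropic at {23, ∞}.

[23, inf]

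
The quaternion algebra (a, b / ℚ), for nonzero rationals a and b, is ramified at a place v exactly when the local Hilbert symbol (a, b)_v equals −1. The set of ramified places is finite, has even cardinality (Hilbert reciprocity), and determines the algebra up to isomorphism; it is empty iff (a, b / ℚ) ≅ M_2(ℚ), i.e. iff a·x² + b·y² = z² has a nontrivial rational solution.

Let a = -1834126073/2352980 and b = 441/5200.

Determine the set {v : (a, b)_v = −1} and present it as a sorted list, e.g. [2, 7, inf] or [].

[5, 13]

(a, b) ≡ (-85, 13) mod (ℚ^×)²; places V = {2, 3, 5, 7, 13, 17, 47, ∞}.
(a,b)_7: α=-6, u≡3; β=2, v≡5 (mod 7); (3|7)=-1, (5|7)=-1; sign (−1)^0·-1^2·-1^-6 = +1.
(a,b)_2: α=-2, β=-4; u≡3, v≡5 (mod 8); ε(u)ε(v)=1·0, αω(v)=-2·1, βω(u)=-4·1; sum ≡ 0  ⇒  +1.
(a,b)_13: α=2, u≡2; β=-1, v≡9 (mod 13); (2|13)=-1, (9|13)=+1; sign (−1)^0·-1^-1·+1^2 = -1.
(a,b)_3: α=0, u≡2; β=2, v≡1 (mod 3); (2|3)=-1, (1|3)=+1; sign (−1)^0·-1^2·+1^0 = +1.
(a,b)_5: α=-1, u≡2; β=-2, v≡2 (mod 5); (2|5)=-1, (2|5)=-1; sign (−1)^0·-1^-2·-1^-1 = -1.
(a,b)_17: α=3, u≡5; β=0, v≡9 (mod 17); (5|17)=-1, (9|17)=+1; sign (−1)^0·-1^0·+1^3 = +1.
(a,b)_∞: sgn(-85)=−, sgn(13)=+, so +1.
(a,b)_47: α=2, u≡25; β=0, v≡10 (mod 47); (25|47)=+1, (10|47)=-1; sign (−1)^0·+1^0·-1^2 = +1.
|Ram(-85, 13)| = 2, even; anisotropic at {5, 13}.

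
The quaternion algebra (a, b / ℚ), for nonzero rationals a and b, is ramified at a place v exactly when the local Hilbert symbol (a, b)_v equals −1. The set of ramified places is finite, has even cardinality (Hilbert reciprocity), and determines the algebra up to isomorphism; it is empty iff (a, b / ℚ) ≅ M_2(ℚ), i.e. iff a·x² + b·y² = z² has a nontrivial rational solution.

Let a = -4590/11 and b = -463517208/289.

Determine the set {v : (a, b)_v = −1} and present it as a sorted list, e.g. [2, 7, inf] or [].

[5, inf]

Mod squares: a ≡ -5610, b ≡ -13398. Check v ∈ {∞, 2, 3, 5, 7, 11, 17, 29, 31}.
v=5: a=5^1·(≡2), b=5^0·(≡3) mod 5; (2|5)=-1, (3|5)=-1; (−1)^{1·0·2}·(-1)^0·(-1)^1 = -1.
v=2: v_2(a)=1, v_2(b)=3; units ≡ 3, 5 (mod 8); ε·ε+αω+βω = 1·0+1·1+3·1 ≡ 0  ⇒  (a,b)_2 = +1.
v=∞: -5610 < 0 and -13398 < 0  ⇒  (a,b)_∞ = -1.
v=31: a=31^0·(≡28), b=31^2·(≡28) mod 31; (28|31)=+1, (28|31)=+1; (−1)^{0·2·15}·(+1)^2·(+1)^0 = +1.
v=3: a=3^3·(≡2), b=3^3·(≡1) mod 3; (2|3)=-1, (1|3)=+1; (−1)^{3·3·1}·(-1)^3·(+1)^3 = +1.
v=7: a=7^0·(≡4), b=7^1·(≡4) mod 7; (4|7)=+1, (4|7)=+1; (−1)^{0·1·3}·(+1)^1·(+1)^0 = +1.
v=29: a=29^0·(≡23), b=29^1·(≡2) mod 29; (23|29)=+1, (2|29)=-1; (−1)^{0·1·14}·(+1)^1·(-1)^0 = +1.
v=17: a=17^1·(≡11), b=17^-2·(≡15) mod 17; (11|17)=-1, (15|17)=+1; (−1)^{1·-2·8}·(-1)^-2·(+1)^1 = +1.
v=11: a=11^-1·(≡8), b=11^1·(≡1) mod 11; (8|11)=-1, (1|11)=+1; (−1)^{-1·1·5}·(-1)^1·(+1)^-1 = +1.
(-5610, -13398 / ℚ) ramifies at {5, ∞}: a division algebra.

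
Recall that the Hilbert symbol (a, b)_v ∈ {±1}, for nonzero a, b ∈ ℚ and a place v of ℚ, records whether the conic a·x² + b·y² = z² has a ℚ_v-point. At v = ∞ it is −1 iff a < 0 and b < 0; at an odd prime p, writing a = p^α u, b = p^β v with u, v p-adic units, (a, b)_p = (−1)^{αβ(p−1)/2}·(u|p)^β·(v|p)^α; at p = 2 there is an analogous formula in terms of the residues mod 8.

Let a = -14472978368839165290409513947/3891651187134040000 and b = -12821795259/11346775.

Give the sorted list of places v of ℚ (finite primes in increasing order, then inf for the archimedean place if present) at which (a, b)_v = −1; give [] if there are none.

Mod squares: a ≡ -44733, b ≡ -35061. Check v ∈ {∞, 2, 3, 5, 7, 11, 13, 19, 29, 31, 37}.
v=31: a=31^-1·(≡1), b=31^-1·(≡9) mod 31; (1|31)=+1, (9|31)=+1; (−1)^{-1·-1·15}·(+1)^-1·(+1)^-1 = -1.
v=13: a=13^9·(≡3), b=13^3·(≡11) mod 13; (3|13)=+1, (11|13)=-1; (−1)^{9·3·6}·(+1)^3·(-1)^9 = -1.
v=5: a=5^-4·(≡2), b=5^-2·(≡1) mod 5; (2|5)=-1, (1|5)=+1; (−1)^{-4·-2·2}·(-1)^-2·(+1)^-4 = +1.
v=2: v_2(a)=-6, v_2(b)=0; units ≡ 3, 3 (mod 8); ε·ε+αω+βω = 1·1+-6·1+0·1 ≡ 1  ⇒  (a,b)_2 = -1.
v=∞: -44733 < 0 and -35061 < 0  ⇒  (a,b)_∞ = -1.
v=3: a=3^3·(≡2), b=3^1·(≡1) mod 3; (2|3)=-1, (1|3)=+1; (−1)^{3·1·1}·(-1)^1·(+1)^3 = +1.
v=37: a=37^5·(≡16), b=37^2·(≡5) mod 37; (16|37)=+1, (5|37)=-1; (−1)^{5·2·18}·(+1)^2·(-1)^5 = -1.
v=29: a=29^2·(≡21), b=29^1·(≡28) mod 29; (21|29)=-1, (28|29)=+1; (−1)^{2·1·14}·(-1)^1·(+1)^2 = -1.
v=7: a=7^4·(≡2), b=7^2·(≡2) mod 7; (2|7)=+1, (2|7)=+1; (−1)^{4·2·3}·(+1)^2·(+1)^4 = +1.
v=19: a=19^2·(≡8), b=19^0·(≡14) mod 19; (8|19)=-1, (14|19)=-1; (−1)^{2·0·9}·(-1)^0·(-1)^2 = +1.
v=11: a=11^-12·(≡3), b=11^-4·(≡7) mod 11; (3|11)=+1, (7|11)=-1; (−1)^{-12·-4·5}·(+1)^-4·(-1)^-12 = +1.
|Ram(-44733, -35061)| = 6, even; anisotropic at {2, 13, 29, 31, 37, ∞}.

[2, 13, 29, 31, 37, inf]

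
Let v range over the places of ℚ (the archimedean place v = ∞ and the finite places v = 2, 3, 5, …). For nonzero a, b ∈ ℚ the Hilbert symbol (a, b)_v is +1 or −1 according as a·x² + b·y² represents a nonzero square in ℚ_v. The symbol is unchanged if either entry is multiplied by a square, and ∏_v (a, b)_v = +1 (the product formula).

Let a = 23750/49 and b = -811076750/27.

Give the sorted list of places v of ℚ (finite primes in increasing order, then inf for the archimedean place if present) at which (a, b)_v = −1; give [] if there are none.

(a, b) ≡ (38, -269610) mod (ℚ^×)²; places V = {2, 3, 5, 7, 11, 19, 43, ∞}.
(a,b)_3: α=0, u≡2; β=-3, v≡1 (mod 3); (2|3)=-1, (1|3)=+1; sign (−1)^0·-1^-3·+1^0 = -1.
(a,b)_7: α=-2, u≡6; β=0, v≡1 (mod 7); (6|7)=-1, (1|7)=+1; sign (−1)^0·-1^0·+1^-2 = +1.
(a,b)_19: α=1, u≡10; β=3, v≡15 (mod 19); (10|19)=-1, (15|19)=-1; sign (−1)^1·-1^3·-1^1 = -1.
(a,b)_43: α=0, u≡31; β=1, v≡8 (mod 43); (31|43)=+1, (8|43)=-1; sign (−1)^0·+1^1·-1^0 = +1.
(a,b)_11: α=0, u≡9; β=1, v≡3 (mod 11); (9|11)=+1, (3|11)=+1; sign (−1)^0·+1^1·+1^0 = +1.
(a,b)_5: α=4, u≡2; β=3, v≡3 (mod 5); (2|5)=-1, (3|5)=-1; sign (−1)^0·-1^3·-1^4 = -1.
(a,b)_2: α=1, β=1; u≡3, v≡3 (mod 8); ε(u)ε(v)=1·1, αω(v)=1·1, βω(u)=1·1; sum ≡ 1  ⇒  -1.
(a,b)_∞: sgn(38)=+, sgn(-269610)=−, so +1.
Ram(38, -269610) = {2, 3, 5, 19}; no ℚ_2-point on the conic.

[2, 3, 5, 19]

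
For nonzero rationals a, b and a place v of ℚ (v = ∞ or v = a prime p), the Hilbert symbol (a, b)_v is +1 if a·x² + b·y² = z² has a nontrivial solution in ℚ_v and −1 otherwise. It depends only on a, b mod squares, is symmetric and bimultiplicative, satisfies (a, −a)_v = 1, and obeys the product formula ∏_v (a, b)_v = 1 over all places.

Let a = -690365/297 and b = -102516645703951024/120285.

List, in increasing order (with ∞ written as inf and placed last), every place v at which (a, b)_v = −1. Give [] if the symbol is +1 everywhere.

(a, b) ≡ (-134805, -3135) mod (ℚ^×)²; places V = {2, 3, 5, 7, 11, 13, 19, 43, ∞}.
(a,b)_13: α=2, u≡8; β=4, v≡6 (mod 13); (8|13)=-1, (6|13)=-1; sign (−1)^0·-1^4·-1^2 = +1.
(a,b)_∞: sgn(-134805)=−, sgn(-3135)=−, so -1.
(a,b)_11: α=-1, u≡10; β=-1, v≡4 (mod 11); (10|11)=-1, (4|11)=+1; sign (−1)^1·-1^-1·+1^-1 = +1.
(a,b)_19: α=1, u≡1; β=5, v≡11 (mod 19); (1|19)=+1, (11|19)=+1; sign (−1)^1·+1^5·+1^1 = -1.
(a,b)_7: α=0, u≡1; β=2, v≡2 (mod 7); (1|7)=+1, (2|7)=+1; sign (−1)^0·+1^2·+1^0 = +1.
(a,b)_5: α=1, u≡1; β=-1, v≡3 (mod 5); (1|5)=+1, (3|5)=-1; sign (−1)^0·+1^-1·-1^1 = -1.
(a,b)_3: α=-3, u≡2; β=-7, v≡2 (mod 3); (2|3)=-1, (2|3)=-1; sign (−1)^1·-1^-7·-1^-3 = -1.
(a,b)_2: α=0, β=4; u≡3, v≡1 (mod 8); ε(u)ε(v)=1·0, αω(v)=0·0, βω(u)=4·1; sum ≡ 0  ⇒  +1.
(a,b)_43: α=1, u≡4; β=2, v≡16 (mod 43); (4|43)=+1, (16|43)=+1; sign (−1)^0·+1^2·+1^1 = +1.
(-134805, -3135 / ℚ) ramifies at {3, 5, 19, ∞}: a division algebra.

[3, 5, 19, inf]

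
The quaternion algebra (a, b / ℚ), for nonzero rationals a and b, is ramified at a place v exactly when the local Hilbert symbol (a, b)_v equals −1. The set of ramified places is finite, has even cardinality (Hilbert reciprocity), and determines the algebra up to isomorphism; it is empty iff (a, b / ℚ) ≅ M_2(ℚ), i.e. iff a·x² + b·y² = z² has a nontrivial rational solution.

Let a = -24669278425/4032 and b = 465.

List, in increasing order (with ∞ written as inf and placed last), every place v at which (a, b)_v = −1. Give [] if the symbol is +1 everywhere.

[3, 7, 17, 31]

Mod squares: a ≡ -24871, b ≡ 465. Check v ∈ {∞, 2, 3, 5, 7, 11, 17, 19, 31}.
v=17: a=17^3·(≡16), b=17^0·(≡6) mod 17; (16|17)=+1, (6|17)=-1; (−1)^{3·0·8}·(+1)^0·(-1)^3 = -1.
v=11: a=11^1·(≡9), b=11^0·(≡3) mod 11; (9|11)=+1, (3|11)=+1; (−1)^{1·0·5}·(+1)^0·(+1)^1 = +1.
v=7: a=7^-1·(≡3), b=7^0·(≡3) mod 7; (3|7)=-1, (3|7)=-1; (−1)^{-1·0·3}·(-1)^0·(-1)^-1 = -1.
v=∞: -24871 < 0 and 465 > 0  ⇒  (a,b)_∞ = +1.
v=3: a=3^-2·(≡2), b=3^1·(≡2) mod 3; (2|3)=-1, (2|3)=-1; (−1)^{-2·1·1}·(-1)^1·(-1)^-2 = -1.
v=31: a=31^2·(≡12), b=31^1·(≡15) mod 31; (12|31)=-1, (15|31)=-1; (−1)^{2·1·15}·(-1)^1·(-1)^2 = -1.
v=2: v_2(a)=-6, v_2(b)=0; units ≡ 1, 1 (mod 8); ε·ε+αω+βω = 0·0+-6·0+0·0 ≡ 0  ⇒  (a,b)_2 = +1.
v=5: a=5^2·(≡4), b=5^1·(≡3) mod 5; (4|5)=+1, (3|5)=-1; (−1)^{2·1·2}·(+1)^1·(-1)^2 = +1.
v=19: a=19^1·(≡8), b=19^0·(≡9) mod 19; (8|19)=-1, (9|19)=+1; (−1)^{1·0·9}·(-1)^0·(+1)^1 = +1.
|Ram(-24871, 465)| = 4, even; anisotropic at {3, 7, 17, 31}.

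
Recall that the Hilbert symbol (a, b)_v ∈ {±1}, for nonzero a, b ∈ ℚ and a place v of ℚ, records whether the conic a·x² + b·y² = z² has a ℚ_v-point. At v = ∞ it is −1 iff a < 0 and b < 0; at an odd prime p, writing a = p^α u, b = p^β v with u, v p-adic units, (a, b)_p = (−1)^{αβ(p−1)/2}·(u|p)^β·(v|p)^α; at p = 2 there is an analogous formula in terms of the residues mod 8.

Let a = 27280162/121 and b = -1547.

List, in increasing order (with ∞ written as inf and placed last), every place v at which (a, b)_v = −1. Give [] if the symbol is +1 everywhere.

[2, 13, 17, 23]

(a, b) ≡ (11362, -1547) mod (ℚ^×)²; places V = {2, 7, 11, 13, 17, 19, 23, ∞}.
(a,b)_13: α=1, u≡10; β=1, v≡11 (mod 13); (10|13)=+1, (11|13)=-1; sign (−1)^0·+1^1·-1^1 = -1.
(a,b)_∞: sgn(11362)=+, sgn(-1547)=−, so +1.
(a,b)_7: α=4, u≡4; β=1, v≡3 (mod 7); (4|7)=+1, (3|7)=-1; sign (−1)^0·+1^1·-1^4 = +1.
(a,b)_17: α=0, u≡12; β=1, v≡11 (mod 17); (12|17)=-1, (11|17)=-1; sign (−1)^0·-1^1·-1^0 = -1.
(a,b)_23: α=1, u≡5; β=0, v≡17 (mod 23); (5|23)=-1, (17|23)=-1; sign (−1)^0·-1^0·-1^1 = -1.
(a,b)_2: α=1, β=0; u≡1, v≡5 (mod 8); ε(u)ε(v)=0·0, αω(v)=1·1, βω(u)=0·0; sum ≡ 1  ⇒  -1.
(a,b)_19: α=1, u≡9; β=0, v≡11 (mod 19); (9|19)=+1, (11|19)=+1; sign (−1)^0·+1^0·+1^1 = +1.
(a,b)_11: α=-2, u≡8; β=0, v≡4 (mod 11); (8|11)=-1, (4|11)=+1; sign (−1)^0·-1^0·+1^-2 = +1.
Ram(11362, -1547) = {2, 13, 17, 23}; no ℚ_2-point on the conic.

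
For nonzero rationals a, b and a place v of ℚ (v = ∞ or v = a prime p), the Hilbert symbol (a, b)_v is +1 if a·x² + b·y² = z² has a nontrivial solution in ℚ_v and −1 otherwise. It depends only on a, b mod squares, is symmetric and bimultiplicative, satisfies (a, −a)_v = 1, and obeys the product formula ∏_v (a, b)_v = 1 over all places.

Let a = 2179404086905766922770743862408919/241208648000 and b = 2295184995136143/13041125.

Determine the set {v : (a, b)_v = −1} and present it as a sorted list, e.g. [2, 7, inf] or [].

[2, 5, 23, 47]

Mod squares: a ≡ 167555, b ≡ 235. Check v ∈ {∞, 2, 3, 5, 11, 17, 19, 23, 31, 47}.
v=19: a=19^-2·(≡12), b=19^-2·(≡1) mod 19; (12|19)=-1, (1|19)=+1; (−1)^{-2·-2·9}·(-1)^-2·(+1)^-2 = +1.
v=11: a=11^8·(≡1), b=11^4·(≡3) mod 11; (1|11)=+1, (3|11)=+1; (−1)^{8·4·5}·(+1)^4·(+1)^8 = +1.
v=2: v_2(a)=-6, v_2(b)=0; units ≡ 3, 3 (mod 8); ε·ε+αω+βω = 1·1+-6·1+0·1 ≡ 1  ⇒  (a,b)_2 = -1.
v=3: a=3^12·(≡2), b=3^8·(≡1) mod 3; (2|3)=-1, (1|3)=+1; (−1)^{12·8·1}·(-1)^8·(+1)^12 = +1.
v=5: a=5^-3·(≡1), b=5^-3·(≡2) mod 5; (1|5)=+1, (2|5)=-1; (−1)^{-3·-3·2}·(+1)^-3·(-1)^-3 = -1.
v=31: a=31^5·(≡12), b=31^2·(≡4) mod 31; (12|31)=-1, (4|31)=+1; (−1)^{5·2·15}·(-1)^2·(+1)^5 = +1.
v=23: a=23^5·(≡5), b=23^2·(≡7) mod 23; (5|23)=-1, (7|23)=-1; (−1)^{5·2·11}·(-1)^2·(-1)^5 = -1.
v=∞: 167555 > 0 and 235 > 0  ⇒  (a,b)_∞ = +1.
v=17: a=17^-4·(≡14), b=17^-2·(≡12) mod 17; (14|17)=-1, (12|17)=-1; (−1)^{-4·-2·8}·(-1)^-2·(-1)^-4 = +1.
v=47: a=47^3·(≡22), b=47^1·(≡35) mod 47; (22|47)=-1, (35|47)=-1; (−1)^{3·1·23}·(-1)^1·(-1)^3 = -1.
|Ram(167555, 235)| = 4, even; anisotropic at {2, 5, 23, 47}.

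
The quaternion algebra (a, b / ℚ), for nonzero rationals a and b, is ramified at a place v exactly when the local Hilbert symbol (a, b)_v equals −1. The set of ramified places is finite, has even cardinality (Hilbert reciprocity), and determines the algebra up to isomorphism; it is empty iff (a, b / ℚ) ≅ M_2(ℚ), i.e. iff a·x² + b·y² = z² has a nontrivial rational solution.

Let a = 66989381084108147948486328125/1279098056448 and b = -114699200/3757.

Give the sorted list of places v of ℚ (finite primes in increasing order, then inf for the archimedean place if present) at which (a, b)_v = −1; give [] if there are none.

[11, 13]

Mod squares: a ≡ 62491, b ≡ -19019. Check v ∈ {∞, 2, 3, 5, 7, 11, 13, 17, 19, 23, 31}.
v=2: v_2(a)=-8, v_2(b)=6; units ≡ 3, 5 (mod 8); ε·ε+αω+βω = 1·0+-8·1+6·1 ≡ 0  ⇒  (a,b)_2 = +1.
v=3: a=3^-2·(≡1), b=3^0·(≡1) mod 3; (1|3)=+1, (1|3)=+1; (−1)^{-2·0·1}·(+1)^0·(+1)^-2 = +1.
v=7: a=7^6·(≡2), b=7^3·(≡5) mod 7; (2|7)=+1, (5|7)=-1; (−1)^{6·3·3}·(+1)^3·(-1)^6 = +1.
v=31: a=31^2·(≡26), b=31^0·(≡30) mod 31; (26|31)=-1, (30|31)=-1; (−1)^{2·0·15}·(-1)^0·(-1)^2 = +1.
v=17: a=17^-6·(≡16), b=17^-2·(≡16) mod 17; (16|17)=+1, (16|17)=+1; (−1)^{-6·-2·8}·(+1)^-2·(+1)^-6 = +1.
v=13: a=13^3·(≡1), b=13^-1·(≡7) mod 13; (1|13)=+1, (7|13)=-1; (−1)^{3·-1·6}·(+1)^-1·(-1)^3 = -1.
v=∞: 62491 > 0 and -19019 < 0  ⇒  (a,b)_∞ = +1.
v=19: a=19^3·(≡8), b=19^1·(≡5) mod 19; (8|19)=-1, (5|19)=+1; (−1)^{3·1·9}·(-1)^1·(+1)^3 = +1.
v=11: a=11^5·(≡9), b=11^1·(≡5) mod 11; (9|11)=+1, (5|11)=+1; (−1)^{5·1·5}·(+1)^1·(+1)^5 = -1.
v=23: a=23^-1·(≡4), b=23^0·(≡18) mod 23; (4|23)=+1, (18|23)=+1; (−1)^{-1·0·11}·(+1)^0·(+1)^-1 = +1.
v=5: a=5^12·(≡4), b=5^2·(≡1) mod 5; (4|5)=+1, (1|5)=+1; (−1)^{12·2·2}·(+1)^2·(+1)^12 = +1.
|Ram(62491, -19019)| = 2, even; anisotropic at {11, 13}.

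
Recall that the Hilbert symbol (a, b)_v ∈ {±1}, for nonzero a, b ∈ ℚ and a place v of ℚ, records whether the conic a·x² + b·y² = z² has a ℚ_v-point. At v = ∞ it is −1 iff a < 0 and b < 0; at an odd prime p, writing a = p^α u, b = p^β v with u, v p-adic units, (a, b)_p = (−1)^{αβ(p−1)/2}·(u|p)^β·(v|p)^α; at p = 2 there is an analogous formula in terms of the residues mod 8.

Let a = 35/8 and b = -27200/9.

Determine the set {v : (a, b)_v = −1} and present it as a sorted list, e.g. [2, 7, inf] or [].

[2, 5]

Mod squares: a ≡ 70, b ≡ -17. Check v ∈ {∞, 2, 3, 5, 7, 17}.
v=5: a=5^1·(≡4), b=5^2·(≡3) mod 5; (4|5)=+1, (3|5)=-1; (−1)^{1·2·2}·(+1)^2·(-1)^1 = -1.
v=7: a=7^1·(≡5), b=7^0·(≡1) mod 7; (5|7)=-1, (1|7)=+1; (−1)^{1·0·3}·(-1)^0·(+1)^1 = +1.
v=17: a=17^0·(≡15), b=17^1·(≡13) mod 17; (15|17)=+1, (13|17)=+1; (−1)^{0·1·8}·(+1)^1·(+1)^0 = +1.
v=∞: 70 > 0 and -17 < 0  ⇒  (a,b)_∞ = +1.
v=2: v_2(a)=-3, v_2(b)=6; units ≡ 3, 7 (mod 8); ε·ε+αω+βω = 1·1+-3·0+6·1 ≡ 1  ⇒  (a,b)_2 = -1.
v=3: a=3^0·(≡1), b=3^-2·(≡1) mod 3; (1|3)=+1, (1|3)=+1; (−1)^{0·-2·1}·(+1)^-2·(+1)^0 = +1.
(70, -17 / ℚ) ramifies at {2, 5}: a division algebra.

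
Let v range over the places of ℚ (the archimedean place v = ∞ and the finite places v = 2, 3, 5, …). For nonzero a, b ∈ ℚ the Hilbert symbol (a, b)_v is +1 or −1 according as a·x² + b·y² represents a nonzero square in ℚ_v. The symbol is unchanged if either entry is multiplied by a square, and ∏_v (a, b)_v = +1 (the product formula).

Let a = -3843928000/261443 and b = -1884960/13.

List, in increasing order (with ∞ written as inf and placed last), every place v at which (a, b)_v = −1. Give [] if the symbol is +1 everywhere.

(a, b) ≡ (-85085, -170170) mod (ℚ^×)²; places V = {2, 3, 5, 7, 11, 13, 17, 19, ∞}.
(a,b)_3: α=0, u≡1; β=2, v≡2 (mod 3); (1|3)=+1, (2|3)=-1; sign (−1)^0·+1^2·-1^0 = +1.
(a,b)_5: α=3, u≡2; β=1, v≡1 (mod 5); (2|5)=-1, (1|5)=+1; sign (−1)^0·-1^1·+1^3 = -1.
(a,b)_13: α=-3, u≡5; β=-1, v≡1 (mod 13); (5|13)=-1, (1|13)=+1; sign (−1)^0·-1^-1·+1^-3 = -1.
(a,b)_11: α=3, u≡1; β=1, v≡10 (mod 11); (1|11)=+1, (10|11)=-1; sign (−1)^1·+1^1·-1^3 = +1.
(a,b)_19: α=2, u≡6; β=0, v≡14 (mod 19); (6|19)=+1, (14|19)=-1; sign (−1)^0·+1^0·-1^2 = +1.
(a,b)_7: α=-1, u≡1; β=1, v≡4 (mod 7); (1|7)=+1, (4|7)=+1; sign (−1)^1·+1^1·+1^-1 = -1.
(a,b)_17: α=-1, u≡5; β=1, v≡10 (mod 17); (5|17)=-1, (10|17)=-1; sign (−1)^0·-1^1·-1^-1 = +1.
(a,b)_∞: sgn(-85085)=−, sgn(-170170)=−, so -1.
(a,b)_2: α=6, β=5; u≡3, v≡3 (mod 8); ε(u)ε(v)=1·1, αω(v)=6·1, βω(u)=5·1; sum ≡ 0  ⇒  +1.
Ram(-85085, -170170) = {5, 7, 13, ∞}; no ℚ_5-point on the conic.

[5, 7, 13, inf]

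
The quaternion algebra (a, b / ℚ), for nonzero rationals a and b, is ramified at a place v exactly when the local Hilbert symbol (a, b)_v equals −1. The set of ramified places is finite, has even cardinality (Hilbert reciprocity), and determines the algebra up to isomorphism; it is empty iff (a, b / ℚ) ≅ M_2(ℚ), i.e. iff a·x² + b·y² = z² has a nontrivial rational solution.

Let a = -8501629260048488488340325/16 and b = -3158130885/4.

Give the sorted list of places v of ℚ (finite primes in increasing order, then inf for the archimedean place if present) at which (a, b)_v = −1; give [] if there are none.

Mod squares: a ≡ -852397, b ≡ -51765. Check v ∈ {∞, 2, 3, 5, 7, 13, 17, 19, 29}.
v=17: a=17^3·(≡2), b=17^1·(≡2) mod 17; (2|17)=+1, (2|17)=+1; (−1)^{3·1·8}·(+1)^1·(+1)^3 = +1.
v=5: a=5^2·(≡2), b=5^1·(≡2) mod 5; (2|5)=-1, (2|5)=-1; (−1)^{2·1·2}·(-1)^1·(-1)^2 = -1.
v=13: a=13^5·(≡9), b=13^2·(≡9) mod 13; (9|13)=+1, (9|13)=+1; (−1)^{5·2·6}·(+1)^2·(+1)^5 = +1.
v=2: v_2(a)=-4, v_2(b)=-2; units ≡ 3, 3 (mod 8); ε·ε+αω+βω = 1·1+-4·1+-2·1 ≡ 1  ⇒  (a,b)_2 = -1.
v=7: a=7^3·(≡2), b=7^1·(≡4) mod 7; (2|7)=+1, (4|7)=+1; (−1)^{3·1·3}·(+1)^1·(+1)^3 = -1.
v=3: a=3^2·(≡2), b=3^1·(≡1) mod 3; (2|3)=-1, (1|3)=+1; (−1)^{2·1·1}·(-1)^1·(+1)^2 = -1.
v=∞: -852397 < 0 and -51765 < 0  ⇒  (a,b)_∞ = -1.
v=19: a=19^5·(≡14), b=19^2·(≡14) mod 19; (14|19)=-1, (14|19)=-1; (−1)^{5·2·9}·(-1)^2·(-1)^5 = -1.
v=29: a=29^3·(≡13), b=29^1·(≡28) mod 29; (13|29)=+1, (28|29)=+1; (−1)^{3·1·14}·(+1)^1·(+1)^3 = +1.
(-852397, -51765 / ℚ) ramifies at {2, 3, 5, 7, 19, ∞}: a division algebra.

[2, 3, 5, 7, 19, inf]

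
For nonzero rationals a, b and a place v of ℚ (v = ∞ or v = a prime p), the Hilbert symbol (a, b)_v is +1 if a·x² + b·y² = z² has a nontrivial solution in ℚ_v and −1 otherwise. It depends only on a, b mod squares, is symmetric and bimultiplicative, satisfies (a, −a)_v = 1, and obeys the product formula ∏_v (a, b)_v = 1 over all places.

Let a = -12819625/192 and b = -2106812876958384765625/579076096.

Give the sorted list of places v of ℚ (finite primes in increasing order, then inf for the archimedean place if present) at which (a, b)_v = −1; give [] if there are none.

[3, 5, 23, inf]

Mod squares: a ≡ -31395, b ≡ -10465. Check v ∈ {∞, 2, 3, 5, 7, 13, 23, 47}.
v=47: a=47^0·(≡12), b=47^-2·(≡32) mod 47; (12|47)=+1, (32|47)=+1; (−1)^{0·-2·23}·(+1)^-2·(+1)^0 = +1.
v=5: a=5^3·(≡4), b=5^9·(≡2) mod 5; (4|5)=+1, (2|5)=-1; (−1)^{3·9·2}·(+1)^9·(-1)^3 = -1.
v=3: a=3^-1·(≡2), b=3^0·(≡2) mod 3; (2|3)=-1, (2|3)=-1; (−1)^{-1·0·1}·(-1)^0·(-1)^-1 = -1.
v=13: a=13^1·(≡12), b=13^3·(≡1) mod 13; (12|13)=+1, (1|13)=+1; (−1)^{1·3·6}·(+1)^3·(+1)^1 = +1.
v=23: a=23^1·(≡21), b=23^3·(≡14) mod 23; (21|23)=-1, (14|23)=-1; (−1)^{1·3·11}·(-1)^3·(-1)^1 = -1.
v=2: v_2(a)=-6, v_2(b)=-18; units ≡ 5, 7 (mod 8); ε·ε+αω+βω = 0·1+-6·0+-18·1 ≡ 0  ⇒  (a,b)_2 = +1.
v=7: a=7^3·(≡4), b=7^9·(≡5) mod 7; (4|7)=+1, (5|7)=-1; (−1)^{3·9·3}·(+1)^9·(-1)^3 = +1.
v=∞: -31395 < 0 and -10465 < 0  ⇒  (a,b)_∞ = -1.
Ram(-31395, -10465) = {3, 5, 23, ∞}; no ℚ_3-point on the conic.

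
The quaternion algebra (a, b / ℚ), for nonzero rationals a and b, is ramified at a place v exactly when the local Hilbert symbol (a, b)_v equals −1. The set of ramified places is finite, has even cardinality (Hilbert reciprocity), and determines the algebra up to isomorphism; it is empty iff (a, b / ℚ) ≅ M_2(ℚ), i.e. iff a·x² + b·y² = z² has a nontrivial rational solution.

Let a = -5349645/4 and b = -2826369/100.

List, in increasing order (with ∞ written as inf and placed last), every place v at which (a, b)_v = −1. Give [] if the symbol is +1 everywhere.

[2, 3, 7, 13, 17, 29, 37, inf]

Mod squares: a ≡ -66045, b ≡ -6409. Check v ∈ {∞, 2, 3, 5, 7, 13, 17, 29, 37}.
v=2: v_2(a)=-2, v_2(b)=-2; units ≡ 3, 7 (mod 8); ε·ε+αω+βω = 1·1+-2·0+-2·1 ≡ 1  ⇒  (a,b)_2 = -1.
v=7: a=7^1·(≡1), b=7^2·(≡3) mod 7; (1|7)=+1, (3|7)=-1; (−1)^{1·2·3}·(+1)^2·(-1)^1 = -1.
v=∞: -66045 < 0 and -6409 < 0  ⇒  (a,b)_∞ = -1.
v=13: a=13^0·(≡6), b=13^1·(≡10) mod 13; (6|13)=-1, (10|13)=+1; (−1)^{0·1·6}·(-1)^1·(+1)^0 = -1.
v=17: a=17^1·(≡9), b=17^1·(≡7) mod 17; (9|17)=+1, (7|17)=-1; (−1)^{1·1·8}·(+1)^1·(-1)^1 = -1.
v=37: a=37^1·(≡12), b=37^0·(≡18) mod 37; (12|37)=+1, (18|37)=-1; (−1)^{1·0·18}·(+1)^0·(-1)^1 = -1.
v=29: a=29^0·(≡18), b=29^1·(≡14) mod 29; (18|29)=-1, (14|29)=-1; (−1)^{0·1·14}·(-1)^1·(-1)^0 = -1.
v=3: a=3^5·(≡2), b=3^2·(≡2) mod 3; (2|3)=-1, (2|3)=-1; (−1)^{5·2·1}·(-1)^2·(-1)^5 = -1.
v=5: a=5^1·(≡4), b=5^-2·(≡4) mod 5; (4|5)=+1, (4|5)=+1; (−1)^{1·-2·2}·(+1)^-2·(+1)^1 = +1.
|Ram(-66045, -6409)| = 8, even; anisotropic at {2, 3, 7, 13, 17, 29, 37, ∞}.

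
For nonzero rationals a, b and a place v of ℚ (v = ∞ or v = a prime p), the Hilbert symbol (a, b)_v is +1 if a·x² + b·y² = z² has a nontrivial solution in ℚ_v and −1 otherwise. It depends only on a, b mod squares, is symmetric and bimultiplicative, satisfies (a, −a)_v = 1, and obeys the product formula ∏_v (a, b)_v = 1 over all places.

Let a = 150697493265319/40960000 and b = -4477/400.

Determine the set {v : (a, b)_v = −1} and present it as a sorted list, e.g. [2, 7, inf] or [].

[2, 11, 13, 29]

Mod squares: a ≡ 153439, b ≡ -37. Check v ∈ {∞, 2, 5, 7, 11, 13, 29, 37}.
v=13: a=13^1·(≡12), b=13^0·(≡6) mod 13; (12|13)=+1, (6|13)=-1; (−1)^{1·0·6}·(+1)^0·(-1)^1 = -1.
v=7: a=7^2·(≡3), b=7^0·(≡3) mod 7; (3|7)=-1, (3|7)=-1; (−1)^{2·0·3}·(-1)^0·(-1)^2 = +1.
v=∞: 153439 > 0 and -37 < 0  ⇒  (a,b)_∞ = +1.
v=37: a=37^3·(≡11), b=37^1·(≡12) mod 37; (11|37)=+1, (12|37)=+1; (−1)^{3·1·18}·(+1)^1·(+1)^3 = +1.
v=2: v_2(a)=-16, v_2(b)=-4; units ≡ 7, 3 (mod 8); ε·ε+αω+βω = 1·1+-16·1+-4·0 ≡ 1  ⇒  (a,b)_2 = -1.
v=29: a=29^1·(≡25), b=29^0·(≡26) mod 29; (25|29)=+1, (26|29)=-1; (−1)^{1·0·14}·(+1)^0·(-1)^1 = -1.
v=5: a=5^-4·(≡4), b=5^-2·(≡3) mod 5; (4|5)=+1, (3|5)=-1; (−1)^{-4·-2·2}·(+1)^-2·(-1)^-4 = +1.
v=11: a=11^5·(≡9), b=11^2·(≡10) mod 11; (9|11)=+1, (10|11)=-1; (−1)^{5·2·5}·(+1)^2·(-1)^5 = -1.
|Ram(153439, -37)| = 4, even; anisotropic at {2, 11, 13, 29}.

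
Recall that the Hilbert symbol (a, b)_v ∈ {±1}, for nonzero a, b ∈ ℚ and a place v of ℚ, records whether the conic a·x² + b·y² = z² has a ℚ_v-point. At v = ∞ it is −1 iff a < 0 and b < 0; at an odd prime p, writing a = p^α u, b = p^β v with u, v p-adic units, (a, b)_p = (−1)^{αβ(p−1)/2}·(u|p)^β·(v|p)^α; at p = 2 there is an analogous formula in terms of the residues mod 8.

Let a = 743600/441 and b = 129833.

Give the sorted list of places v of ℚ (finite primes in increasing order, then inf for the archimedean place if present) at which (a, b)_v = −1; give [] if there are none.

[11, 29]

(a, b) ≡ (11, 1073) mod (ℚ^×)²; places V = {2, 3, 5, 7, 11, 13, 29, 37, ∞}.
(a,b)_3: α=-2, u≡2; β=0, v≡2 (mod 3); (2|3)=-1, (2|3)=-1; sign (−1)^0·-1^0·-1^-2 = +1.
(a,b)_13: α=2, u≡7; β=0, v≡2 (mod 13); (7|13)=-1, (2|13)=-1; sign (−1)^0·-1^0·-1^2 = +1.
(a,b)_5: α=2, u≡4; β=0, v≡3 (mod 5); (4|5)=+1, (3|5)=-1; sign (−1)^0·+1^0·-1^2 = +1.
(a,b)_29: α=0, u≡26; β=1, v≡11 (mod 29); (26|29)=-1, (11|29)=-1; sign (−1)^0·-1^1·-1^0 = -1.
(a,b)_11: α=1, u≡5; β=2, v≡6 (mod 11); (5|11)=+1, (6|11)=-1; sign (−1)^0·+1^2·-1^1 = -1.
(a,b)_7: α=-2, u≡2; β=0, v≡4 (mod 7); (2|7)=+1, (4|7)=+1; sign (−1)^0·+1^0·+1^-2 = +1.
(a,b)_37: α=0, u≡21; β=1, v≡31 (mod 37); (21|37)=+1, (31|37)=-1; sign (−1)^0·+1^1·-1^0 = +1.
(a,b)_∞: sgn(11)=+, sgn(1073)=+, so +1.
(a,b)_2: α=4, β=0; u≡3, v≡1 (mod 8); ε(u)ε(v)=1·0, αω(v)=4·0, βω(u)=0·1; sum ≡ 0  ⇒  +1.
|Ram(11, 1073)| = 2, even; anisotropic at {11, 29}.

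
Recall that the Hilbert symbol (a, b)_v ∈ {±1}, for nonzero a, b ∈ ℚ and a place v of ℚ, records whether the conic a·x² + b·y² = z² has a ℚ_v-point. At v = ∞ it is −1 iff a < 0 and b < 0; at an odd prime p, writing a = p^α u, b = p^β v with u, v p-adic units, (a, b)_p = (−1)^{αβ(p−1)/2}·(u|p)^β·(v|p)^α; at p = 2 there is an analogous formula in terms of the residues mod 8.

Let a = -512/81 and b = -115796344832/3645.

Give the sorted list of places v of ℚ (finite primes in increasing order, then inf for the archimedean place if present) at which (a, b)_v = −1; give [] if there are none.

[5, 7, 29, inf]

Mod squares: a ≡ -2, b ≡ -34510. Check v ∈ {∞, 2, 3, 5, 7, 17, 29}.
v=17: a=17^0·(≡9), b=17^1·(≡10) mod 17; (9|17)=+1, (10|17)=-1; (−1)^{0·1·8}·(+1)^1·(-1)^0 = +1.
v=29: a=29^0·(≡8), b=29^1·(≡23) mod 29; (8|29)=-1, (23|29)=+1; (−1)^{0·1·14}·(-1)^1·(+1)^0 = -1.
v=2: v_2(a)=9, v_2(b)=25; units ≡ 7, 1 (mod 8); ε·ε+αω+βω = 1·0+9·0+25·0 ≡ 0  ⇒  (a,b)_2 = +1.
v=5: a=5^0·(≡3), b=5^-1·(≡2) mod 5; (3|5)=-1, (2|5)=-1; (−1)^{0·-1·2}·(-1)^-1·(-1)^0 = -1.
v=7: a=7^0·(≡5), b=7^1·(≡3) mod 7; (5|7)=-1, (3|7)=-1; (−1)^{0·1·3}·(-1)^1·(-1)^0 = -1.
v=3: a=3^-4·(≡1), b=3^-6·(≡2) mod 3; (1|3)=+1, (2|3)=-1; (−1)^{-4·-6·1}·(+1)^-6·(-1)^-4 = +1.
v=∞: -2 < 0 and -34510 < 0  ⇒  (a,b)_∞ = -1.
(-2, -34510 / ℚ) ramifies at {5, 7, 29, ∞}: a division algebra.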